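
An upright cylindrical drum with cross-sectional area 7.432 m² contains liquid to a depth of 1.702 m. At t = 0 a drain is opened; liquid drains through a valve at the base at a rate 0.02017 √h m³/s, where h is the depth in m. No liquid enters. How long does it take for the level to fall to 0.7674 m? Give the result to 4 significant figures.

A dh/dt = −Q_out = −0.02017 √h.
∫ h^(−1/2) dh = −(0.02017/A) ∫ dt, giving 2√h = 2√h₀ − (0.02017/A) t.
t = 2A(√h₀ − √h)/0.02017 = 2·7.432·(√1.702 − √0.7674)/0.02017
  = 14.8640 × (1.30461 − 0.876014) / 0.02017 = 315.846 s.

315.8 s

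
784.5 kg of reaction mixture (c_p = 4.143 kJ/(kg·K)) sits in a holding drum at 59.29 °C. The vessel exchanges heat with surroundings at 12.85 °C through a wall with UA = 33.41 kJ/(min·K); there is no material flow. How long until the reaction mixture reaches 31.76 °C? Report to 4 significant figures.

87.40 min

Lumped-capacitance energy balance: M c_p dT/dt = UA(T_amb − T).
τ = M c_p/UA = 97.2818 min; T_ss = T_amb = 12.8500 °C.
T(t) = T_ss + (T₀ − T_ss)e^(−t/τ); set T = 31.76:
t = −τ ln[(T − T_ss)/(T₀ − T_ss)] = −97.2818 · ln(0.407192) = 87.4048 min.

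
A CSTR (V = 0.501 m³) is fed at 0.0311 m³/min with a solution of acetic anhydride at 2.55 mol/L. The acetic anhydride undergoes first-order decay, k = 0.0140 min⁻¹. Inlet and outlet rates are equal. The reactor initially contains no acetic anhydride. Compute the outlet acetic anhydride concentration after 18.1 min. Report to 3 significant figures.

Species balance: V dC/dt = Q C_in − Q C − k V C.
This is linear with rate a = Q/V + k = 0.076076 min⁻¹.
C_ss = Q C_in/(Q + kV) = 2.0807 mol/L; C(t) = C_ss + (C₀ − C_ss) e^(−a t).
C(18.1) = 2.0807 + (-2.0807)·e^(−0.076076·18.1) = 2.0807 + (-2.0807)·0.25234 = 1.5557 mol/L.

1.56 mol/L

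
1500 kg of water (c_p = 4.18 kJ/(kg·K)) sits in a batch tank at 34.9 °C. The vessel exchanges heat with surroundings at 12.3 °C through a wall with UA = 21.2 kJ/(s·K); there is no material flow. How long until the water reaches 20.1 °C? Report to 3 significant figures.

315 s

Lumped-capacitance energy balance: M c_p dT/dt = UA(T_amb − T).
τ = M c_p/UA = 295.75 s; T_ss = T_amb = 12.300 °C.
T(t) = T_ss + (T₀ − T_ss)e^(−t/τ); set T = 20.1:
t = −τ ln[(T − T_ss)/(T₀ − T_ss)] = −295.75 · ln(0.34513) = 314.63 s.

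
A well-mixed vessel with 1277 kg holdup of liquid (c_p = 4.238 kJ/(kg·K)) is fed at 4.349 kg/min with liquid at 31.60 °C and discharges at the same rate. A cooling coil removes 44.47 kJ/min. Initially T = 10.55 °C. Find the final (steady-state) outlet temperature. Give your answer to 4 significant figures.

29.19 °C

Unsteady energy balance on the tank contents: M c_p dT/dt = ṁ c_p (T_in − T) − 44.47.
At steady state dT/dt = 0 ⇒ T_ss = T_in − Q̇/(ṁ c_p) = 31.60 − 44.47/(4.349·4.238) = 29.1872 °C.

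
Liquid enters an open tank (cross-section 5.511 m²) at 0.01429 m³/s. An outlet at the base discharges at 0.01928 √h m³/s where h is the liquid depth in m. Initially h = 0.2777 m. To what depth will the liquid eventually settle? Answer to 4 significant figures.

0.5494 m

A dh/dt = Q_in − 0.01928 √h. Steady state requires inflow = outflow:
Q_in = 0.01928 √h_ss ⇒ √h_ss = 0.01429/0.01928 = 0.741183.
h_ss = 0.741183² = 0.549352 m. (Since h₀ = 0.2777 m < h_ss, the level will rise toward this value.)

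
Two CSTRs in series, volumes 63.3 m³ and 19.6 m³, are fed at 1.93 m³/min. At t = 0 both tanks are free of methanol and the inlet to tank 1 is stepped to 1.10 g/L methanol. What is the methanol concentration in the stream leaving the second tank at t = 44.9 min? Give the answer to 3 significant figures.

0.701 g/L

Time constants: τᵢ = Vᵢ/Q for each well-mixed tank.
τ₁ = 63.3/1.93 = 32.798 min; τ₂ = 19.6/1.93 = 10.155 min.
Solving the cascade with C₁(0)=C₂(0)=0 gives C₂(t) = C_in[1 − (τ₁ e^(−t/τ₁) − τ₂ e^(−t/τ₂))/(τ₁ − τ₂)].
At t = 44.9: e^(−t/τ₁) = 0.25436, e^(−t/τ₂) = 0.012019.
C₂ = 1.10·[1 − (32.798·0.25436 − 10.155·0.012019)/(22.642)] = 1.10·0.63694 = 0.70064 g/L.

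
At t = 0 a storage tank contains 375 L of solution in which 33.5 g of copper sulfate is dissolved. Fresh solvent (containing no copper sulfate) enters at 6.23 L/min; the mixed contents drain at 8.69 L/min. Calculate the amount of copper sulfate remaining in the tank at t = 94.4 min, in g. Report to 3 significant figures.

1.11 g

Total volume: dV/dt = Q_in − Q_out = -2.4600 L/min, so V(t) = 375 − 2.4600 t and V(94.4) = 142.78 L.
Solute balance: dm/dt = 0 − Q_out C = −Q_out m/V(t).
Separate: dm/m = −Q_out dt/V(t) ⇒ ln(m/m₀) = −(Q_out/(Q_in−Q_out)) ln(V/V₀).
m = m₀ (V₀/V)^(Q_out/(Q_in−Q_out)) = 33.5 × (375/142.78)^(-3.5325) = 1.1056 g.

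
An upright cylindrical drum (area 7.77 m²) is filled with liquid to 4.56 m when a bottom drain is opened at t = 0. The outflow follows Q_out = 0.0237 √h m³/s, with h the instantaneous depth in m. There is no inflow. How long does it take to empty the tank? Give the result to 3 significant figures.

1400 s

With no inflow, A dh/dt = −0.0237 √h.
This is separable: 2 d(√h)/dt = −0.0237/A, so √h = √h₀ − (0.0237/(2A)) t.
Set h = 0: 2√h₀ = (0.0237/A) t_empty ⇒ t_empty = 2A√h₀/0.0237.
t_empty = 2·7.77·√4.56/0.0237 = 15.540·2.1354/0.0237 = 1400.2 s.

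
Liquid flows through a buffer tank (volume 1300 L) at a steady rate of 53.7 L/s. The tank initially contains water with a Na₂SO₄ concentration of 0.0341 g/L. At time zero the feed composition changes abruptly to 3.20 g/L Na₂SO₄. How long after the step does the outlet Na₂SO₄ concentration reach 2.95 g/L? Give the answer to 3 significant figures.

Species balance: V dC/dt = Q(C_in − C) ⇒ τ = V/Q = 24.209 s.
C(t) = C_in + (C₀ − C_in) e^(−t/τ). Set C = 2.95 and solve for t:
e^(−t/τ) = (C − C_in)/(C₀ − C_in) = (2.95 − 3.20)/(0.0341 − 3.20) = 0.078966
t = −τ ln(…) = 24.209 × 2.5387 = 61.459 s.

61.5 s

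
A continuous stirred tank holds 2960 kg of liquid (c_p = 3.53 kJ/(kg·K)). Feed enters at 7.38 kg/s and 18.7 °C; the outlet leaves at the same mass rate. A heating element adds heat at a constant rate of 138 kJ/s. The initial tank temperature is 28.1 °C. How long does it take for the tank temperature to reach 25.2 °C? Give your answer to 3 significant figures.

492 s

M c_p dT/dt = ṁ c_p (T_in − T) + Q̇.
τ = M/ṁ = 401.08 s; T_ss = T_in + Q̇/(ṁ c_p) = 23.997 °C.
T(t) = T_ss + (T₀ − T_ss) e^(−t/τ). Set T = 25.2:
e^(−t/τ) = (25.2 − 23.997)/(28.1 − 23.997) = 0.29316
t = −401.08 · ln(0.29316) = 492.14 s.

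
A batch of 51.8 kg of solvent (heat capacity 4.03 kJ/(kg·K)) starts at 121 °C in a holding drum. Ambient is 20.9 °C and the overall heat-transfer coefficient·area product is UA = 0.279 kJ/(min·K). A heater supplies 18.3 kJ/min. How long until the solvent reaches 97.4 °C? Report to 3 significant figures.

Lumped-capacitance energy balance: M c_p dT/dt = UA(T_amb − T) + Q̇.
τ = M c_p/UA = 748.22 min; T_ss = T_amb + Q̇/UA = 20.9 + 18.3/0.279 = 86.491 °C.
T(t) = T_ss + (T₀ − T_ss)e^(−t/τ); set T = 97.4:
t = −τ ln[(T − T_ss)/(T₀ − T_ss)] = −748.22 · ln(0.31611) = 861.70 min.

862 min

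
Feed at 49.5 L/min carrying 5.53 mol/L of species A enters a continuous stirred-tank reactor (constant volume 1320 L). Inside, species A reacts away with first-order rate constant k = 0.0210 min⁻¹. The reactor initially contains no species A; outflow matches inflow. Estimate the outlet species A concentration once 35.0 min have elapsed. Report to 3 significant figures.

3.09 mol/L

V dC/dt = Q(C_in − C) − k V C.
This is linear with rate a = Q/V + k = 0.058500 min⁻¹.
C_ss = Q C_in/(Q + kV) = 3.5449 mol/L; C(t) = C_ss + (C₀ − C_ss) e^(−a t).
C(35.0) = 3.5449 + (-3.5449)·e^(−0.058500·35.0) = 3.5449 + (-3.5449)·0.12906 = 3.0874 mol/L.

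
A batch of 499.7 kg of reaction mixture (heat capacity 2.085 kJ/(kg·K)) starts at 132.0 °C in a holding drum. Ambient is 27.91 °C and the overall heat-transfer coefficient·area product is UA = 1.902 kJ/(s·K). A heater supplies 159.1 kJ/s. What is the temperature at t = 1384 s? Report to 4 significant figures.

Lumped-capacitance energy balance: M c_p dT/dt = UA(T_amb − T) + Q̇.
dT/dt = (T_ss − T)/τ with T_ss = T_amb + Q̇/UA = 27.91 + 159.1/1.902 = 111.559 °C, τ = M c_p/UA = 499.7·2.085/1.902 = 547.778 s.
Solution: T(t) = T_ss + (T₀ − T_ss) e^(−t/τ).
T(1384) = 111.559 + (20.4412)·0.0799328 = 113.193 °C.

113.2 °C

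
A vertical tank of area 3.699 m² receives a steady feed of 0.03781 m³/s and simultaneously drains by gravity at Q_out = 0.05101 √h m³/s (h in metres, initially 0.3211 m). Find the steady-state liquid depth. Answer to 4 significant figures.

0.5494 m

Mass balance (ρ constant): A dh/dt = Q_in − 0.05101 √h. At steady state dh/dt = 0:
Q_in = 0.05101 √h_ss ⇒ √h_ss = 0.03781/0.05101 = 0.741227.
h_ss = 0.741227² = 0.549418 m. (Since h₀ = 0.3211 m < h_ss, the level will rise toward this value.)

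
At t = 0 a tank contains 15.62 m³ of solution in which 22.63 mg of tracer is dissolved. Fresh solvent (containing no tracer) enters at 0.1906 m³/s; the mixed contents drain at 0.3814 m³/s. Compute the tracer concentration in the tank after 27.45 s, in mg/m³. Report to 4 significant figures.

0.9634 mg/m³

Total volume: dV/dt = Q_in − Q_out = -0.190800 m³/s, so V(t) = 15.62 − 0.190800 t and V(27.45) = 10.3825 m³.
Solute balance: dm/dt = 0 − Q_out C = −Q_out m/V(t).
dm/m = −Q_out dt/(V₀ − 0.190800 t); integrating gives ln(m/m₀) = −(Q_out/(Q_in−Q_out)) ln(V/V₀).
m = m₀ (V₀/V)^(Q_out/(Q_in−Q_out)) = 22.63 × (15.62/10.3825)^(-1.99895) = 10.0027 mg.
C = m/V = 10.0027/10.3825 = 0.963412 mg/m³.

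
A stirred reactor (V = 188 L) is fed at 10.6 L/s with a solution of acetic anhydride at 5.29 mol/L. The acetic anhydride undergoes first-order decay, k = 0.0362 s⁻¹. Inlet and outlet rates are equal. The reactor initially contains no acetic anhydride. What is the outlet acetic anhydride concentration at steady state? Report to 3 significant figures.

3.22 mol/L

V dC/dt = Q(C_in − C) − k V C.
At steady state: 0 = Q C_in − (Q + kV) C_ss, so C_ss = Q C_in/(Q + kV).
C_ss = 10.6·5.29/(10.6 + 0.0362·188) = 56.074/17.406 = 3.2216 mol/L.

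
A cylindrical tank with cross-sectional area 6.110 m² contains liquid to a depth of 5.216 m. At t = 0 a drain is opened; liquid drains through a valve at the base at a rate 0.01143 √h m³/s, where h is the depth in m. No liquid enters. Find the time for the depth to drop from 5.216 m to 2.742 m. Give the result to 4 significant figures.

A dh/dt = −Q_out = −0.01143 √h.
This is separable: 2 d(√h)/dt = −0.01143/A, so √h = √h₀ − (0.01143/(2A)) t.
t = 2A(√h₀ − √h)/0.01143 = 2·6.110·(√5.216 − √2.742)/0.01143
  = 12.2200 × (2.28386 − 1.65590) / 0.01143 = 671.360 s.

671.4 s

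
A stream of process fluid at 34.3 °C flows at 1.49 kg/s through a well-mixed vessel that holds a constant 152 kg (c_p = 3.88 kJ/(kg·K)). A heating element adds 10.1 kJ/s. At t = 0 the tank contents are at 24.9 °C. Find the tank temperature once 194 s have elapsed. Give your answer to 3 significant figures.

M c_p dT/dt = ṁ c_p (T_in − T) + Q̇.
Rearrange: dT/dt = (T_ss − T)/τ with τ = M/ṁ = 102.01 s and T_ss = T_in + Q̇/(ṁ c_p) = 36.047 °C.
Solution: T(t) = T_ss + (T₀ − T_ss) e^(−t/τ).
T(194) = 36.047 + (-11.147)·e^(−194/102.01) = 36.047 + (-11.147)·0.14931 = 34.383 °C.

34.4 °C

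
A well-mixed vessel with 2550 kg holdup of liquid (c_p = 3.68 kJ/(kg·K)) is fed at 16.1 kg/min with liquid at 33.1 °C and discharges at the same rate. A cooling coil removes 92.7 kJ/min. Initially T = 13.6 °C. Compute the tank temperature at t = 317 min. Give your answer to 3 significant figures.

Energy balance: M c_p dT/dt = ṁ c_p (T_in − T) − 92.7.
τ = M/ṁ = 158.39 min; T_ss = T_in − Q̇/(ṁ c_p) = 33.1 − 92.7/(16.1·3.68) = 31.535 °C.
Solution: T(t) = T_ss + (T₀ − T_ss) e^(−t/τ).
T(317) = 31.535 + (-17.935)·e^(−317/158.39) = 31.535 + (-17.935)·0.13514 = 29.112 °C.

29.1 °C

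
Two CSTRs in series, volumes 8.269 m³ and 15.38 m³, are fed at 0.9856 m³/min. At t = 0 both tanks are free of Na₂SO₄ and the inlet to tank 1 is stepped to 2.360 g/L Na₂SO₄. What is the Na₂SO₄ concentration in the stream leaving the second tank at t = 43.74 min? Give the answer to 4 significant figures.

2.065 g/L

Species balance on tank i: dCᵢ/dt = (Cᵢ₋₁ − Cᵢ)/τᵢ with τᵢ = Vᵢ/Q.
τ₁ = 8.269/0.9856 = 8.38981 min; τ₂ = 15.38/0.9856 = 15.6047 min.
Solving the cascade with C₁(0)=C₂(0)=0 gives C₂(t) = C_in[1 − (τ₁ e^(−t/τ₁) − τ₂ e^(−t/τ₂))/(τ₁ − τ₂)].
At t = 43.74: e^(−t/τ₁) = 0.00544278, e^(−t/τ₂) = 0.0606279.
C₂ = 2.360·[1 − (8.38981·0.00544278 − 15.6047·0.0606279)/(-7.21489)] = 2.360·0.875200 = 2.06547 g/L.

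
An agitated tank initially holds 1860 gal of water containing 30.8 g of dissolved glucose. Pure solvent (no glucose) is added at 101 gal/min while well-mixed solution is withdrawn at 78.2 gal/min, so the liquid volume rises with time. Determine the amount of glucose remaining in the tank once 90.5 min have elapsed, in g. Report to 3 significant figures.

2.38 g

Let m(t) be the amount of glucose. Volume: V(t) = V₀ + (Q_in − Q_out) t = 1860 + 22.800 t; V(90.5) = 3923.4 gal.
Species balance (pure solvent in): dm/dt = −Q_out · m/V(t).
Separate: dm/m = −Q_out dt/V(t) ⇒ ln(m/m₀) = −(Q_out/(Q_in−Q_out)) ln(V/V₀).
m = m₀ (V₀/V)^(Q_out/(Q_in−Q_out)) = 30.8 × (1860/3923.4)^(3.4298) = 2.3811 g.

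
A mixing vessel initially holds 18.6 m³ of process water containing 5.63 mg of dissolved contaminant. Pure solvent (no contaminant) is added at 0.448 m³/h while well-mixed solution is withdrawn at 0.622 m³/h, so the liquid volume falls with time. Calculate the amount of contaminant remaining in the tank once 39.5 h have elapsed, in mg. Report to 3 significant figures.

Total volume: dV/dt = Q_in − Q_out = -0.17400 m³/h, so V(t) = 18.6 − 0.17400 t and V(39.5) = 11.727 m³.
Species balance (pure solvent in): dm/dt = −Q_out · m/V(t).
Separate: dm/m = −Q_out dt/V(t) ⇒ ln(m/m₀) = −(Q_out/(Q_in−Q_out)) ln(V/V₀).
m = m₀ (V₀/V)^(Q_out/(Q_in−Q_out)) = 5.63 × (18.6/11.727)^(-3.5747) = 1.0824 mg.

1.08 mg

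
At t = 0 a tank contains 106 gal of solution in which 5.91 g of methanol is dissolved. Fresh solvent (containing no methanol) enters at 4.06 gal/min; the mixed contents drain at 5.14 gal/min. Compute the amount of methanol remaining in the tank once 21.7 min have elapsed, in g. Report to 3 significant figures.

Let m(t) be the amount of methanol. Volume: V(t) = V₀ + (Q_in − Q_out) t = 106 − 1.0800 t; V(21.7) = 82.564 gal.
No methanol enters, so dm/dt = −Q_out · (m/V).
Separate: dm/m = −Q_out dt/V(t) ⇒ ln(m/m₀) = −(Q_out/(Q_in−Q_out)) ln(V/V₀).
m = m₀ (V₀/V)^(Q_out/(Q_in−Q_out)) = 5.91 × (106/82.564)^(-4.7593) = 1.7994 g.

1.80 g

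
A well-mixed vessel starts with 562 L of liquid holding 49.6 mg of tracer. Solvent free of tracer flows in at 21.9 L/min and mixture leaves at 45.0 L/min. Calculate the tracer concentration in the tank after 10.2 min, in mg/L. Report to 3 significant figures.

0.0527 mg/L

Let m(t) be the amount of tracer. Volume: V(t) = V₀ + (Q_in − Q_out) t = 562 − 23.100 t; V(10.2) = 326.38 L.
Solute balance: dm/dt = 0 − Q_out C = −Q_out m/V(t).
dm/m = −Q_out dt/(V₀ − 23.100 t); integrating gives ln(m/m₀) = −(Q_out/(Q_in−Q_out)) ln(V/V₀).
m = m₀ (V₀/V)^(Q_out/(Q_in−Q_out)) = 49.6 × (562/326.38)^(-1.9481) = 17.207 mg.
C = m/V = 17.207/326.38 = 0.052722 mg/L.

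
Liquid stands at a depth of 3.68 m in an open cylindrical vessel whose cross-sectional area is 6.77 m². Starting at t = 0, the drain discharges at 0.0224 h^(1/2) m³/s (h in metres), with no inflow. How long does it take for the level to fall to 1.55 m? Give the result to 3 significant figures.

407 s

A dh/dt = −Q_out = −0.0224 √h.
∫ h^(−1/2) dh = −(0.0224/A) ∫ dt, giving 2√h = 2√h₀ − (0.0224/A) t.
t = 2A(√h₀ − √h)/0.0224 = 2·6.77·(√3.68 − √1.55)/0.0224
  = 13.540 × (1.9183 − 1.2450) / 0.0224 = 407.01 s.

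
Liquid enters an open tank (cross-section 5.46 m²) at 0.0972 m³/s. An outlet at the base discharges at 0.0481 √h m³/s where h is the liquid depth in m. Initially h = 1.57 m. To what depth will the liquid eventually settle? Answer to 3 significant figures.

4.08 m

Level balance: A dh/dt = 0.0972 − 0.0481 √h. Setting dh/dt = 0:
Q_in = 0.0481 √h_ss ⇒ √h_ss = 0.0972/0.0481 = 2.0208.
h_ss = 2.0208² = 4.0836 m. (Since h₀ = 1.57 m < h_ss, the level will rise toward this value.)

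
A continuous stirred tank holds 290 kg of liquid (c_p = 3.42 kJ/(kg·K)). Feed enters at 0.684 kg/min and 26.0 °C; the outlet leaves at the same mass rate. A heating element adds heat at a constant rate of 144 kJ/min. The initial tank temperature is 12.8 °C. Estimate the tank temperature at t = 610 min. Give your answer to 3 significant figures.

69.8 °C

M c_p dT/dt = ṁ c_p (T_in − T) + Q̇.
τ = M/ṁ = 423.98 min; T_ss = T_in + Q̇/(ṁ c_p) = 26.0 + 144/(0.684·3.42) = 87.557 °C.
Solution: T(t) = T_ss + (T₀ − T_ss) e^(−t/τ).
T(610) = 87.557 + (-74.757)·e^(−610/423.98) = 87.557 + (-74.757)·0.23722 = 69.823 °C.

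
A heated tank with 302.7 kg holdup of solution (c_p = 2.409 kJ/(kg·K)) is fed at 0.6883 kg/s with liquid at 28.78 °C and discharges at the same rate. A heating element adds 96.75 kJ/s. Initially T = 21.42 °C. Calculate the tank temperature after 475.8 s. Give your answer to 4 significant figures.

M c_p dT/dt = ṁ c_p (T_in − T) + Q̇.
τ = M/ṁ = 439.779 s; T_ss = T_in + Q̇/(ṁ c_p) = 28.78 + 96.75/(0.6883·2.409) = 87.1294 °C.
This is linear first-order; T(t) = T_ss + (T₀ − T_ss) e^(−t/τ).
T(475.8) = 87.1294 + (-65.7094)·e^(−475.8/439.779) = 87.1294 + (-65.7094)·0.338949 = 64.8573 °C.

64.86 °C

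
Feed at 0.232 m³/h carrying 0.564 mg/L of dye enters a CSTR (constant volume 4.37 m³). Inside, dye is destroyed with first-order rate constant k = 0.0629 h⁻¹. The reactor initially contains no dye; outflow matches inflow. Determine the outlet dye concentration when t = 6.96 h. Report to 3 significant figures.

0.143 mg/L

V dC/dt = Q(C_in − C) − k V C.
dC/dt = (Q/V) C_in − (Q/V + k) C; effective rate a = Q/V + k = 0.053089 + 0.0629 = 0.11599 h⁻¹.
C_ss = Q C_in/(Q + kV) = 0.25815 mg/L; C(t) = C_ss + (C₀ − C_ss) e^(−a t).
C(6.96) = 0.25815 + (-0.25815)·e^(−0.11599·6.96) = 0.25815 + (-0.25815)·0.44607 = 0.14300 mg/L.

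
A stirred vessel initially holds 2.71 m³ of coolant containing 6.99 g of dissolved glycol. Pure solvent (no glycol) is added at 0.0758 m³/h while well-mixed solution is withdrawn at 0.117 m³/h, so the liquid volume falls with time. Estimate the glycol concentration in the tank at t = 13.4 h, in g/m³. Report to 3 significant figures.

1.70 g/m³

Total volume: dV/dt = Q_in − Q_out = -0.041200 m³/h, so V(t) = 2.71 − 0.041200 t and V(13.4) = 2.1579 m³.
Species balance (pure solvent in): dm/dt = −Q_out · m/V(t).
Separate: dm/m = −Q_out dt/V(t) ⇒ ln(m/m₀) = −(Q_out/(Q_in−Q_out)) ln(V/V₀).
m = m₀ (V₀/V)^(Q_out/(Q_in−Q_out)) = 6.99 × (2.71/2.1579)^(-2.8398) = 3.6604 g.
C = m/V = 3.6604/2.1579 = 1.6962 g/m³.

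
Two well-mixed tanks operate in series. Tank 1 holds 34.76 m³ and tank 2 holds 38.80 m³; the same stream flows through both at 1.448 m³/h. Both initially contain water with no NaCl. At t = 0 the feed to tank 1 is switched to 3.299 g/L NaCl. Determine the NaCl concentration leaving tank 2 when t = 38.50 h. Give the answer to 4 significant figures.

1.477 g/L

Each tank obeys Vᵢ dCᵢ/dt = Q(Cᵢ₋₁ − Cᵢ), so τᵢ = Vᵢ/Q.
τ₁ = 34.76/1.448 = 24.0055 h; τ₂ = 38.80/1.448 = 26.7956 h.
Tank 1: C₁ = C_in(1 − e^(−t/τ₁)). Tank 2 (τ₁ ≠ τ₂): C₂ = C_in[1 − (τ₁ e^(−t/τ₁) − τ₂ e^(−t/τ₂))/(τ₁ − τ₂)].
At t = 38.50: e^(−t/τ₁) = 0.201131, e^(−t/τ₂) = 0.237686.
C₂ = 3.299·[1 − (24.0055·0.201131 − 26.7956·0.237686)/(-2.79006)] = 3.299·0.447797 = 1.47728 g/L.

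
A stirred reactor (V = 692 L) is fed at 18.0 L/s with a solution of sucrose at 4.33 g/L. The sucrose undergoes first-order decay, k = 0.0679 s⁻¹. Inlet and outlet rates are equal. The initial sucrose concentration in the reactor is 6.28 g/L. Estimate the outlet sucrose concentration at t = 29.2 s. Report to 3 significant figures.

Accumulation = in − out − consumed: V dC/dt = Q C_in − Q C − k V C.
This is linear with rate a = Q/V + k = 0.093912 s⁻¹.
C_ss = Q C_in/(Q + kV) = 1.1993 g/L; C(t) = C_ss + (C₀ − C_ss) e^(−a t).
C(29.2) = 1.1993 + (5.0807)·e^(−0.093912·29.2) = 1.1993 + (5.0807)·0.064427 = 1.5267 g/L.

1.53 g/L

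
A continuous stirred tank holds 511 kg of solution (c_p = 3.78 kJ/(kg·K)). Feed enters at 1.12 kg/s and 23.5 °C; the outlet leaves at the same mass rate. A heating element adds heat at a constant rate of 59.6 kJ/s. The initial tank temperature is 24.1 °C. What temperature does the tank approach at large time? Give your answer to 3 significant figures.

37.6 °C

Energy balance: M c_p dT/dt = ṁ c_p (T_in − T) + 59.6.
At steady state dT/dt = 0 ⇒ T_ss = T_in + Q̇/(ṁ c_p) = 23.5 + 59.6/(1.12·3.78) = 37.578 °C.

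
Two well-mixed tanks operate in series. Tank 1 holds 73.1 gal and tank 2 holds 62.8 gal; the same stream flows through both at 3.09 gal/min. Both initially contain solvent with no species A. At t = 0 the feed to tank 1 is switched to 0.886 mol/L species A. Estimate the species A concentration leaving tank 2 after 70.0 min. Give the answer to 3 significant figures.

0.732 mol/L

Time constants: τᵢ = Vᵢ/Q for each well-mixed tank.
τ₁ = 73.1/3.09 = 23.657 min; τ₂ = 62.8/3.09 = 20.324 min.
Tank 1: C₁ = C_in(1 − e^(−t/τ₁)). Tank 2 (τ₁ ≠ τ₂): C₂ = C_in[1 − (τ₁ e^(−t/τ₁) − τ₂ e^(−t/τ₂))/(τ₁ − τ₂)].
At t = 70.0: e^(−t/τ₁) = 0.051873, e^(−t/τ₂) = 0.031928.
C₂ = 0.886·[1 − (23.657·0.051873 − 20.324·0.031928)/(3.3333)] = 0.886·0.82652 = 0.73230 mol/L.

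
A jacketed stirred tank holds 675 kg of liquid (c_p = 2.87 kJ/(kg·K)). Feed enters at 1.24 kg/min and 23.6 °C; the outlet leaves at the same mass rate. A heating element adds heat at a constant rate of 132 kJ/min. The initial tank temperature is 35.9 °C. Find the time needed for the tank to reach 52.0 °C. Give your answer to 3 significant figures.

571 min

M c_p dT/dt = ṁ c_p (T_in − T) + Q̇.
τ = M/ṁ = 544.35 min; T_ss = T_in + Q̇/(ṁ c_p) = 60.691 °C.
T(t) = T_ss + (T₀ − T_ss) e^(−t/τ). Set T = 52.0:
e^(−t/τ) = (52.0 − 60.691)/(35.9 − 60.691) = 0.35057
t = −544.35 · ln(0.35057) = 570.58 min.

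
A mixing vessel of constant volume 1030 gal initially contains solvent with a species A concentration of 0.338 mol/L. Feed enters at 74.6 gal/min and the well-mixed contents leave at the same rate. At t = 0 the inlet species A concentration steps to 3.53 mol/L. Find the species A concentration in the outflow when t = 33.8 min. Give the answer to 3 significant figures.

Unsteady species balance (constant V, well mixed): V dC/dt = Q(C_in − C).
So dC/dt = (C_in − C)/τ with τ = V/Q = 1030/74.6 = 13.807 min.
Solution: C(t) = C_in + (C₀ − C_in) e^(−t/τ).
C(33.8) = 3.53 + (0.338 − 3.53)·e^(−33.8/13.807) = 3.53 + (-3.1920)·0.086463 = 3.2540 mol/L.

3.25 mol/L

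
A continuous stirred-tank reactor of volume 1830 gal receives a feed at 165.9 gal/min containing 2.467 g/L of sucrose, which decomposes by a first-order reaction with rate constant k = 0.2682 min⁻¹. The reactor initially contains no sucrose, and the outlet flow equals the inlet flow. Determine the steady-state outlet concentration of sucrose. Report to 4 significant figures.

0.6232 g/L

Accumulation = in − out − consumed: V dC/dt = Q C_in − Q C − k V C.
At steady state: 0 = Q C_in − (Q + kV) C_ss, so C_ss = Q C_in/(Q + kV).
C_ss = 165.9·2.467/(165.9 + 0.2682·1830) = 409.275/656.706 = 0.623225 g/L.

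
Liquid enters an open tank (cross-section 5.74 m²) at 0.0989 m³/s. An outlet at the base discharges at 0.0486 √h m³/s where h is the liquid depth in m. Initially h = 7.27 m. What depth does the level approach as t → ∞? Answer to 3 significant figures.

A dh/dt = Q_in − 0.0486 √h. Steady state requires inflow = outflow:
Q_in = 0.0486 √h_ss ⇒ √h_ss = 0.0989/0.0486 = 2.0350.
h_ss = 2.0350² = 4.1411 m. (Since h₀ = 7.27 m > h_ss, the level will fall toward this value.)

4.14 m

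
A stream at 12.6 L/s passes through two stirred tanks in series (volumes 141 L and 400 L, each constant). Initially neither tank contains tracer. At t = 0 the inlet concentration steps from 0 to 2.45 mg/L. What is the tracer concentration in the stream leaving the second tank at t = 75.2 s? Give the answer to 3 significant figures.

Species balance on tank i: dCᵢ/dt = (Cᵢ₋₁ − Cᵢ)/τᵢ with τᵢ = Vᵢ/Q.
τ₁ = 141/12.6 = 11.190 s; τ₂ = 400/12.6 = 31.746 s.
Solving the cascade with C₁(0)=C₂(0)=0 gives C₂(t) = C_in[1 − (τ₁ e^(−t/τ₁) − τ₂ e^(−t/τ₂))/(τ₁ − τ₂)].
At t = 75.2: e^(−t/τ₁) = 0.0012065, e^(−t/τ₂) = 0.093593.
C₂ = 2.45·[1 − (11.190·0.0012065 − 31.746·0.093593)/(-20.556)] = 2.45·0.85611 = 2.0975 mg/L.

2.10 mg/L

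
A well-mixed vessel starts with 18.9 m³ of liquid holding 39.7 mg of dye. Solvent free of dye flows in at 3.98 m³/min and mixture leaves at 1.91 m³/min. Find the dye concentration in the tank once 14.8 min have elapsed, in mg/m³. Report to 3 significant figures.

0.329 mg/m³

Total volume: dV/dt = Q_in − Q_out = 2.0700 m³/min, so V(t) = 18.9 + 2.0700 t and V(14.8) = 49.536 m³.
No dye enters, so dm/dt = −Q_out · (m/V).
dm/m = −Q_out dt/(V₀ + 2.0700 t); integrating gives ln(m/m₀) = −(Q_out/(Q_in−Q_out)) ln(V/V₀).
m = m₀ (V₀/V)^(Q_out/(Q_in−Q_out)) = 39.7 × (18.9/49.536)^(0.92271) = 16.318 mg.
C = m/V = 16.318/49.536 = 0.32942 mg/m³.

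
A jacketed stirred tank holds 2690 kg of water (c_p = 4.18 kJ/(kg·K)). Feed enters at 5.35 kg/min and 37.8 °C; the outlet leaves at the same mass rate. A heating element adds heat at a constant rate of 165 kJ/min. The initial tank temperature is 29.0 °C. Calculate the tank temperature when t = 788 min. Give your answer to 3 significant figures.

41.8 °C

Unsteady energy balance on the tank contents: M c_p dT/dt = ṁ c_p (T_in − T) + 165.
τ = M/ṁ = 502.80 min; T_ss = T_in + Q̇/(ṁ c_p) = 37.8 + 165/(5.35·4.18) = 45.178 °C.
This is linear first-order; T(t) = T_ss + (T₀ − T_ss) e^(−t/τ).
T(788) = 45.178 + (-16.178)·e^(−788/502.80) = 45.178 + (-16.178)·0.20863 = 41.803 °C.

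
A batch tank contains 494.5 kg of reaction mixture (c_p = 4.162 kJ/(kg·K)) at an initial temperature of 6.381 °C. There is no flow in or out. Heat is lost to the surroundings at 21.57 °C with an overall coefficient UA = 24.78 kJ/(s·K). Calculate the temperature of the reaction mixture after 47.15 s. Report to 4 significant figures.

Energy balance: M c_p dT/dt = −UA(T − T_amb).
dT/dt = (T_ss − T)/τ with T_ss = T_amb = 21.5700 °C, τ = M c_p/UA = 494.5·4.162/24.78 = 83.0552 s.
Solution: T(t) = T_ss + (T₀ − T_ss) e^(−t/τ).
T(47.15) = 21.5700 + (-15.1890)·0.566831 = 12.9604 °C.

12.96 °C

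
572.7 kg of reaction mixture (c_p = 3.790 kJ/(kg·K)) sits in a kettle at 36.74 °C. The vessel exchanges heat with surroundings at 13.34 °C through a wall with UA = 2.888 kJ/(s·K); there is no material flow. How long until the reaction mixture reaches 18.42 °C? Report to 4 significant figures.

1148 s

Lumped-capacitance energy balance: M c_p dT/dt = UA(T_amb − T).
τ = M c_p/UA = 751.570 s; T_ss = T_amb = 13.3400 °C.
T(t) = T_ss + (T₀ − T_ss)e^(−t/τ); set T = 18.42:
t = −τ ln[(T − T_ss)/(T₀ − T_ss)] = −751.570 · ln(0.217094) = 1147.97 s.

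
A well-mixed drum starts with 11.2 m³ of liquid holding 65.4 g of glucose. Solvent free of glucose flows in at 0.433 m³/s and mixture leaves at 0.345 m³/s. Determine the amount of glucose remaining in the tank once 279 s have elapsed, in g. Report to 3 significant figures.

0.691 g

Total volume: dV/dt = Q_in − Q_out = 0.088000 m³/s, so V(t) = 11.2 + 0.088000 t and V(279) = 35.752 m³.
No glucose enters, so dm/dt = −Q_out · (m/V).
Separate: dm/m = −Q_out dt/V(t) ⇒ ln(m/m₀) = −(Q_out/(Q_in−Q_out)) ln(V/V₀).
m = m₀ (V₀/V)^(Q_out/(Q_in−Q_out)) = 65.4 × (11.2/35.752)^(3.9205) = 0.69079 g.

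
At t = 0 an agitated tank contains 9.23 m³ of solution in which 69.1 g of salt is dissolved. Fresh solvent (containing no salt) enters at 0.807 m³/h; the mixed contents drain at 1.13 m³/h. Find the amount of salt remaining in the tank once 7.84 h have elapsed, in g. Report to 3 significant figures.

Total volume: dV/dt = Q_in − Q_out = -0.32300 m³/h, so V(t) = 9.23 − 0.32300 t and V(7.84) = 6.6977 m³.
No salt enters, so dm/dt = −Q_out · (m/V).
Separate: dm/m = −Q_out dt/V(t) ⇒ ln(m/m₀) = −(Q_out/(Q_in−Q_out)) ln(V/V₀).
m = m₀ (V₀/V)^(Q_out/(Q_in−Q_out)) = 69.1 × (9.23/6.6977)^(-3.4985) = 22.502 g.

22.5 g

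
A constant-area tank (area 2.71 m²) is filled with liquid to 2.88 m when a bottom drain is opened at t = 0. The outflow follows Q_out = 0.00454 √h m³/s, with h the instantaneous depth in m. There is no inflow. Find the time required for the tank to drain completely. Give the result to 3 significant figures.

With no inflow, A dh/dt = −0.00454 √h.
Separate and integrate: 2(√h − √h₀) = −(0.00454/A) t.
Set h = 0: 2√h₀ = (0.00454/A) t_empty ⇒ t_empty = 2A√h₀/0.00454.
t_empty = 2·2.71·√2.88/0.00454 = 5.4200·1.6971/0.00454 = 2026.0 s.

2030 s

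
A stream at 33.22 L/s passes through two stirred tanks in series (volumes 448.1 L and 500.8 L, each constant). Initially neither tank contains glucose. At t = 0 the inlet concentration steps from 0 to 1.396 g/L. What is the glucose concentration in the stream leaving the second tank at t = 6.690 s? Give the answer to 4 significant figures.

0.1130 g/L

Each tank obeys Vᵢ dCᵢ/dt = Q(Cᵢ₋₁ − Cᵢ), so τᵢ = Vᵢ/Q.
τ₁ = 448.1/33.22 = 13.4889 s; τ₂ = 500.8/33.22 = 15.0753 s.
Solving the cascade with C₁(0)=C₂(0)=0 gives C₂(t) = C_in[1 − (τ₁ e^(−t/τ₁) − τ₂ e^(−t/τ₂))/(τ₁ − τ₂)].
At t = 6.690: e^(−t/τ₁) = 0.608983, e^(−t/τ₂) = 0.641611.
C₂ = 1.396·[1 − (13.4889·0.608983 − 15.0753·0.641611)/(-1.58639)] = 1.396·0.0809620 = 0.113023 g/L.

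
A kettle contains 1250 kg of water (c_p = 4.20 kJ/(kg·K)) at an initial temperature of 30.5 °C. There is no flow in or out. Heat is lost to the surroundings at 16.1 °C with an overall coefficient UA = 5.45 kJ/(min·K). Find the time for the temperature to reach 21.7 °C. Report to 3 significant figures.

Lumped-capacitance energy balance: M c_p dT/dt = UA(T_amb − T).
τ = M c_p/UA = 963.30 min; T_ss = T_amb = 16.100 °C.
T(t) = T_ss + (T₀ − T_ss)e^(−t/τ); set T = 21.7:
t = −τ ln[(T − T_ss)/(T₀ − T_ss)] = −963.30 · ln(0.38889) = 909.80 min.

910 min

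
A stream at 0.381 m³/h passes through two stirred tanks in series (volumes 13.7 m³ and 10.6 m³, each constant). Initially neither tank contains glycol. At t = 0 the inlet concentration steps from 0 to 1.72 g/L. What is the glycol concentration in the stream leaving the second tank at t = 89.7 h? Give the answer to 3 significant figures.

Species balance on tank i: dCᵢ/dt = (Cᵢ₋₁ − Cᵢ)/τᵢ with τᵢ = Vᵢ/Q.
τ₁ = 13.7/0.381 = 35.958 h; τ₂ = 10.6/0.381 = 27.822 h.
Solving the cascade with C₁(0)=C₂(0)=0 gives C₂(t) = C_in[1 − (τ₁ e^(−t/τ₁) − τ₂ e^(−t/τ₂))/(τ₁ − τ₂)].
At t = 89.7: e^(−t/τ₁) = 0.082531, e^(−t/τ₂) = 0.039791.
C₂ = 1.72·[1 − (35.958·0.082531 − 27.822·0.039791)/(8.1365)] = 1.72·0.77132 = 1.3267 g/L.

1.33 g/L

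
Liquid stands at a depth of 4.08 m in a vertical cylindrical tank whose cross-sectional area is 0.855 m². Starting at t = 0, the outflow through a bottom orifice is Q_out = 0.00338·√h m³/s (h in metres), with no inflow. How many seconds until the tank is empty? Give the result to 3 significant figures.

1020 s

Volume balance on the tank: A dh/dt = −0.00338 √h.
∫ h^(−1/2) dh = −(0.00338/A) ∫ dt, giving 2√h = 2√h₀ − (0.00338/A) t.
Tank is empty when √h = 0: t_empty = 2A√h₀/0.00338.
t_empty = 2·0.855·√4.08/0.00338 = 1.7100·2.0199/0.00338 = 1021.9 s.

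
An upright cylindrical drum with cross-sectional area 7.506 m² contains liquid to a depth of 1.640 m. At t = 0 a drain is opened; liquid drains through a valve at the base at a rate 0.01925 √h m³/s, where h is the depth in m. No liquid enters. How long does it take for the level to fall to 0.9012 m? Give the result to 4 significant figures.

A dh/dt = −Q_out = −0.01925 √h.
This is separable: 2 d(√h)/dt = −0.01925/A, so √h = √h₀ − (0.01925/(2A)) t.
t = 2A(√h₀ − √h)/0.01925 = 2·7.506·(√1.640 − √0.9012)/0.01925
  = 15.0120 × (1.28062 − 0.949316) / 0.01925 = 258.370 s.

258.4 s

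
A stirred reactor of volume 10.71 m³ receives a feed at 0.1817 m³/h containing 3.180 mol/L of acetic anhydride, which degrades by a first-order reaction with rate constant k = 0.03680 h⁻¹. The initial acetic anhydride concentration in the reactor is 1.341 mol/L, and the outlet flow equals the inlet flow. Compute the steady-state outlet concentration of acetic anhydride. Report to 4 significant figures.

1.003 mol/L

Species balance: V dC/dt = Q C_in − Q C − k V C.
Steady state (dC/dt = 0): C_ss = Q C_in/(Q + kV) = C_in/(1 + kV/Q).
C_ss = 0.1817·3.180/(0.1817 + 0.03680·10.71) = 0.577806/0.575828 = 1.00344 mol/L.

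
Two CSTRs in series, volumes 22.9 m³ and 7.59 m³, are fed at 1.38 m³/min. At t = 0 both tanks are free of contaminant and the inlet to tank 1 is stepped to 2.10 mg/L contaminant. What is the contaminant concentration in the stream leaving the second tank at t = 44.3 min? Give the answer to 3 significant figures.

1.88 mg/L

Each tank obeys Vᵢ dCᵢ/dt = Q(Cᵢ₋₁ − Cᵢ), so τᵢ = Vᵢ/Q.
τ₁ = 22.9/1.38 = 16.594 min; τ₂ = 7.59/1.38 = 5.5000 min.
Solving the cascade with C₁(0)=C₂(0)=0 gives C₂(t) = C_in[1 − (τ₁ e^(−t/τ₁) − τ₂ e^(−t/τ₂))/(τ₁ − τ₂)].
At t = 44.3: e^(−t/τ₁) = 0.069279, e^(−t/τ₂) = 0.00031765.
C₂ = 2.10·[1 − (16.594·0.069279 − 5.5000·0.00031765)/(11.094)] = 2.10·0.89653 = 1.8827 mg/L.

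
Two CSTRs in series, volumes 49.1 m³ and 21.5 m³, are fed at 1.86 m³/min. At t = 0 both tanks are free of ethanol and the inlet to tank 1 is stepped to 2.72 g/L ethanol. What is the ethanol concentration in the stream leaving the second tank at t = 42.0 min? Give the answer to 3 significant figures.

1.79 g/L

Time constants: τᵢ = Vᵢ/Q for each well-mixed tank.
τ₁ = 49.1/1.86 = 26.398 min; τ₂ = 21.5/1.86 = 11.559 min.
Tank 1: C₁ = C_in(1 − e^(−t/τ₁)). Tank 2 (τ₁ ≠ τ₂): C₂ = C_in[1 − (τ₁ e^(−t/τ₁) − τ₂ e^(−t/τ₂))/(τ₁ − τ₂)].
At t = 42.0: e^(−t/τ₁) = 0.20371, e^(−t/τ₂) = 0.026424.
C₂ = 2.72·[1 − (26.398·0.20371 − 11.559·0.026424)/(14.839)] = 2.72·0.65818 = 1.7902 g/L.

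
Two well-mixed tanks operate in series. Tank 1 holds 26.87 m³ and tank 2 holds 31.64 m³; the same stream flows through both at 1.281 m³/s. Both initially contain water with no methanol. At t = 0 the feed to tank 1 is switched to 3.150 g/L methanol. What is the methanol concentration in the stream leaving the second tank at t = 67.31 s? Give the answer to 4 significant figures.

2.498 g/L

Each tank obeys Vᵢ dCᵢ/dt = Q(Cᵢ₋₁ − Cᵢ), so τᵢ = Vᵢ/Q.
τ₁ = 26.87/1.281 = 20.9758 s; τ₂ = 31.64/1.281 = 24.6995 s.
Tank 1: C₁ = C_in(1 − e^(−t/τ₁)). Tank 2 (τ₁ ≠ τ₂): C₂ = C_in[1 − (τ₁ e^(−t/τ₁) − τ₂ e^(−t/τ₂))/(τ₁ − τ₂)].
At t = 67.31: e^(−t/τ₁) = 0.0403996, e^(−t/τ₂) = 0.0655356.
C₂ = 3.150·[1 − (20.9758·0.0403996 − 24.6995·0.0655356)/(-3.72365)] = 3.150·0.792870 = 2.49754 g/L.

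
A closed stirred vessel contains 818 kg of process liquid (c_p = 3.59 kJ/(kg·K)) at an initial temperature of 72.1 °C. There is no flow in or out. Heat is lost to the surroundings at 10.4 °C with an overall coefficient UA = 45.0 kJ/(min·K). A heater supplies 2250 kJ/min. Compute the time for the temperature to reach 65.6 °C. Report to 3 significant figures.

52.9 min

Lumped-capacitance energy balance: M c_p dT/dt = UA(T_amb − T) + Q̇.
τ = M c_p/UA = 65.258 min; T_ss = T_amb + Q̇/UA = 10.4 + 2250/45.0 = 60.400 °C.
T(t) = T_ss + (T₀ − T_ss)e^(−t/τ); set T = 65.6:
t = −τ ln[(T − T_ss)/(T₀ − T_ss)] = −65.258 · ln(0.44444) = 52.920 min.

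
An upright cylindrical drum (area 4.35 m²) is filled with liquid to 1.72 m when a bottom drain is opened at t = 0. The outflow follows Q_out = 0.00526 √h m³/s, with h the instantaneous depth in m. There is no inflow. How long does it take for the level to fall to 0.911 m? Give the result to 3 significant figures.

591 s

A dh/dt = −Q_out = −0.00526 √h.
∫ h^(−1/2) dh = −(0.00526/A) ∫ dt, giving 2√h = 2√h₀ − (0.00526/A) t.
t = 2A(√h₀ − √h)/0.00526 = 2·4.35·(√1.72 − √0.911)/0.00526
  = 8.7000 × (1.3115 − 0.95446) / 0.00526 = 590.52 s.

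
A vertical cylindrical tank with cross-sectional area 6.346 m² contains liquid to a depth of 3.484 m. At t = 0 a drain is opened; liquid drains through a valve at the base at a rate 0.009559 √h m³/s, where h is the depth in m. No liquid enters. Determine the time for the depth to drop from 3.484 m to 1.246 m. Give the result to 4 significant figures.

A dh/dt = −Q_out = −0.009559 √h.
This is separable: 2 d(√h)/dt = −0.009559/A, so √h = √h₀ − (0.009559/(2A)) t.
t = 2A(√h₀ − √h)/0.009559 = 2·6.346·(√3.484 − √1.246)/0.009559
  = 12.6920 × (1.86655 − 1.11624) / 0.009559 = 996.219 s.

996.2 s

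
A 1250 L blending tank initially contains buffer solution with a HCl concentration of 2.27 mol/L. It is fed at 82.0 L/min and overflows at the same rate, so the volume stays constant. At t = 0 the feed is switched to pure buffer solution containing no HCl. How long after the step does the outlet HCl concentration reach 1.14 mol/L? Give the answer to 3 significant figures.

Unsteady species balance (constant V, well mixed): V dC/dt = Q(C_in − C), so τ = V/Q = 15.244 min.
C(t) = C_in + (C₀ − C_in) e^(−t/τ). Set C = 1.14 and solve for t:
e^(−t/τ) = (C − C_in)/(C₀ − C_in) = (1.14 − 0)/(2.27 − 0) = 0.50220
t = −τ ln(…) = 15.244 × 0.68875 = 10.499 min.

10.5 min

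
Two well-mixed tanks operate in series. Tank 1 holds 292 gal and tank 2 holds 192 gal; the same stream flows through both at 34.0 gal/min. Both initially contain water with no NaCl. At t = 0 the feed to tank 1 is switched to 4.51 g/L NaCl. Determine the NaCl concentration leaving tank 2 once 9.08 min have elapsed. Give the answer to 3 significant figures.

Time constants: τᵢ = Vᵢ/Q for each well-mixed tank.
τ₁ = 292/34.0 = 8.5882 min; τ₂ = 192/34.0 = 5.6471 min.
Tank 1: C₁ = C_in(1 − e^(−t/τ₁)). Tank 2 (τ₁ ≠ τ₂): C₂ = C_in[1 − (τ₁ e^(−t/τ₁) − τ₂ e^(−t/τ₂))/(τ₁ − τ₂)].
At t = 9.08: e^(−t/τ₁) = 0.34741, e^(−t/τ₂) = 0.20030.
C₂ = 4.51·[1 − (8.5882·0.34741 − 5.6471·0.20030)/(2.9412)] = 4.51·0.37016 = 1.6694 g/L.

1.67 g/L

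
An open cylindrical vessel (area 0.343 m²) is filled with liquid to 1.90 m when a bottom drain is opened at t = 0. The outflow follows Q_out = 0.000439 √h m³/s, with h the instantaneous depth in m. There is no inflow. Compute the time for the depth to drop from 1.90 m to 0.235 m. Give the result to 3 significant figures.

1400 s

A dh/dt = −Q_out = −0.000439 √h.
This is separable: 2 d(√h)/dt = −0.000439/A, so √h = √h₀ − (0.000439/(2A)) t.
t = 2A(√h₀ − √h)/0.000439 = 2·0.343·(√1.90 − √0.235)/0.000439
  = 0.68600 × (1.3784 − 0.48477) / 0.000439 = 1396.4 s.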